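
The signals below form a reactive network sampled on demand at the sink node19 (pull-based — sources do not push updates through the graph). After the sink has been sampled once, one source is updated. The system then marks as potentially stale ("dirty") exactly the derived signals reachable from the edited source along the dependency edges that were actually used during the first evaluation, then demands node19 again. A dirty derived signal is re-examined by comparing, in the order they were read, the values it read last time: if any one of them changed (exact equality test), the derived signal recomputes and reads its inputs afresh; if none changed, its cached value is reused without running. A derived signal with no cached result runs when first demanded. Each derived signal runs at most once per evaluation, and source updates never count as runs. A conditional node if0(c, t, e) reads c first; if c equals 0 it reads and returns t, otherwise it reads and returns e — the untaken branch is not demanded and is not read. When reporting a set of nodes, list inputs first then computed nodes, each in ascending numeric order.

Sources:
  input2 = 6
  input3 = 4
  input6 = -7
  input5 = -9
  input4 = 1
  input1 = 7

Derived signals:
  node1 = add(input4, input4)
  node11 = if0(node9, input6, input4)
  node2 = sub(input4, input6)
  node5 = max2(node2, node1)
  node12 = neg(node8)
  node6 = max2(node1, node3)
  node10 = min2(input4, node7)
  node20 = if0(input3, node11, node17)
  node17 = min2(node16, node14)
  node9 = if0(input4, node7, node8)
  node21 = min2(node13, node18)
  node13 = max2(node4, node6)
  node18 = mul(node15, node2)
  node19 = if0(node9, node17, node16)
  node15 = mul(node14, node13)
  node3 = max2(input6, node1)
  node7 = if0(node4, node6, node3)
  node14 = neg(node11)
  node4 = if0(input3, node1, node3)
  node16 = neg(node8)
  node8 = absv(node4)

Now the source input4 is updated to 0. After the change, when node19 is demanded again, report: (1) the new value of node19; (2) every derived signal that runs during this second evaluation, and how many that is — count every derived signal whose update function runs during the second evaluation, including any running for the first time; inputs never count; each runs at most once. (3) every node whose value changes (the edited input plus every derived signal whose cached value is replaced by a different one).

node19 now evaluates to 0.
Run set: node1, node3, node4, node6, node7, node8, node9, node11, node14, node16, node17, node19 (12 run).
Changed values: input4, node1, node3, node4, node8, node9, node16, node19.
The important point: the flipped condition pulls in fresh nodes; node6, node7, node11, node14, node17 run for the first time.

Initial pass — values computed on the first demand:
  node1 = add(1, 1) = 2
  node3 = max2(-7, 2) = 2
  node4 = if0(input3=4 -> else branch node3) = 2
  node8 = absv(2) = 2
  node9 = if0(input4=1 -> else branch node8) = 2
  node16 = neg(2) = -2
  node19 = if0(node9=2 -> else branch node16) = -2

Second demand — change propagation:
  node1: re-runs because input4 1->0; input4 1->0; new result 0.
  node3: re-runs because node1 2->0; new result 0.
  node4: re-runs because node3 2->0; new result 0.
  node6: newly demanded (no cache) — executes and yields 0.
  node7: newly demanded (no cache) — executes and yields 0.
  node8: re-runs because node4 2->0; new result 0.
  node9: re-runs because input4 1->0; node8 2->0; new result 0.
  node11: newly demanded (no cache) — executes and yields -7.
  node14: newly demanded (no cache) — executes and yields 7.
  node16: re-runs because node8 2->0; new result 0.
  node17: newly demanded (no cache) — executes and yields 0.
  node19: re-runs because node9 2->0; node16 -2->0; new result 0.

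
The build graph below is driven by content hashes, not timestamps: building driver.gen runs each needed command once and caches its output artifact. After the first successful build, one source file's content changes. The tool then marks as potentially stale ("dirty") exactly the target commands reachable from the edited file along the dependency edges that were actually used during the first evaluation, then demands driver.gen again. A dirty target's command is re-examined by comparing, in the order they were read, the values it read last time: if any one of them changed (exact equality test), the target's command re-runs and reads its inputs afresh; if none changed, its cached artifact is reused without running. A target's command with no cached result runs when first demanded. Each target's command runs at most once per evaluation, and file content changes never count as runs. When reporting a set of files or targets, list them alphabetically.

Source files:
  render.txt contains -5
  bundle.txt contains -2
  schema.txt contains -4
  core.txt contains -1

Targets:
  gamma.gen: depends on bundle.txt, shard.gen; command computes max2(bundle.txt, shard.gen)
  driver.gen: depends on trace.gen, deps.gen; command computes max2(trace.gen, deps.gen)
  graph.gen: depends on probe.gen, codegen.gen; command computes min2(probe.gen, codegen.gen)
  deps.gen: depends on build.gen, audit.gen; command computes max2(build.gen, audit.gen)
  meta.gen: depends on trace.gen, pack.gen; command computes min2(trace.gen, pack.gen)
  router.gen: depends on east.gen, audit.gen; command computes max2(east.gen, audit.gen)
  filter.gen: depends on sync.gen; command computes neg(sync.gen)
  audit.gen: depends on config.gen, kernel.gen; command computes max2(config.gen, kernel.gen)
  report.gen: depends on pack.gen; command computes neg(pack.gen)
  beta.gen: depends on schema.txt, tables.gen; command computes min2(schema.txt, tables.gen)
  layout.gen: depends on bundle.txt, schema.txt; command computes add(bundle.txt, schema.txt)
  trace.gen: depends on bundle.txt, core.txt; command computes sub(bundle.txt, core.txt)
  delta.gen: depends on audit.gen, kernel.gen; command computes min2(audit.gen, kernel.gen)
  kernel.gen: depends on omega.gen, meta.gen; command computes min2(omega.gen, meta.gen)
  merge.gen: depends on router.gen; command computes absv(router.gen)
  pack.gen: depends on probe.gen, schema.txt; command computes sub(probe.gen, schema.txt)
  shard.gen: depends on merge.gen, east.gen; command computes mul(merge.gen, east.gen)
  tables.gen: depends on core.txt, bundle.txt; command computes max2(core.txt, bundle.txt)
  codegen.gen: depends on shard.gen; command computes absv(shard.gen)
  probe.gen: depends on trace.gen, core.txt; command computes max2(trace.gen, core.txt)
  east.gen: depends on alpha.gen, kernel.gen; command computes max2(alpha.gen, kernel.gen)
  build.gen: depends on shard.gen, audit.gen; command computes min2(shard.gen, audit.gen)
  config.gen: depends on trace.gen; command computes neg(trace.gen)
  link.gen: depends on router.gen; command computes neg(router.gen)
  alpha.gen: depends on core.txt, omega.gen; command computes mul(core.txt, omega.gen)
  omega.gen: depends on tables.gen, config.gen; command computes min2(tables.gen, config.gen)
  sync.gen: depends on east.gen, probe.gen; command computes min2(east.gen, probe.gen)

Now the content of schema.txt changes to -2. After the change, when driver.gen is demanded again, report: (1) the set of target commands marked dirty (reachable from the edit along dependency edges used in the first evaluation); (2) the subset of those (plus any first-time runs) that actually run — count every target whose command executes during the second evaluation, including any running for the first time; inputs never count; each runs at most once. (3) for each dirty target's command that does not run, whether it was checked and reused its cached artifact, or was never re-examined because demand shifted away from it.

Dirty set: audit.gen, build.gen, deps.gen, driver.gen, east.gen, kernel.gen, merge.gen, meta.gen, pack.gen, router.gen, shard.gen.
Run set: meta.gen, pack.gen (2 run).
Re-examined without running (cache reused): audit.gen, build.gen, deps.gen, driver.gen, east.gen, kernel.gen, merge.gen, router.gen, shard.gen.
The important point: meta.gen recomputes to an identical value, and the output ends up unchanged.

Initial pass — values computed on the first demand:
  tables.gen = max2(-1, -2) = -1
  trace.gen = sub(-2, -1) = -1
  config.gen = neg(-1) = 1
  omega.gen = min2(-1, 1) = -1
  alpha.gen = mul(-1, -1) = 1
  probe.gen = max2(-1, -1) = -1
  pack.gen = sub(-1, -4) = 3
  meta.gen = min2(-1, 3) = -1
  kernel.gen = min2(-1, -1) = -1
  audit.gen = max2(1, -1) = 1
  east.gen = max2(1, -1) = 1
  router.gen = max2(1, 1) = 1
  merge.gen = absv(1) = 1
  shard.gen = mul(1, 1) = 1
  build.gen = min2(1, 1) = 1
  deps.gen = max2(1, 1) = 1
  driver.gen = max2(-1, 1) = 1

Second demand — change propagation:
  pack.gen: re-runs because schema.txt -4->-2; new result 1.
  meta.gen: re-runs because pack.gen 3->1; new result -1 (unchanged).
  kernel.gen: re-examined; everything it read last time is the same (omega.gen unchanged, meta.gen unchanged) — cache -1 kept, no run.
  audit.gen: re-examined; everything it read last time is the same (config.gen unchanged, kernel.gen unchanged) — cache 1 kept, no run.
  east.gen: re-examined; everything it read last time is the same (alpha.gen unchanged, kernel.gen unchanged) — cache 1 kept, no run.
  router.gen: re-examined; everything it read last time is the same (east.gen unchanged, audit.gen unchanged) — cache 1 kept, no run.
  merge.gen: re-examined; everything it read last time is the same (router.gen unchanged) — cache 1 kept, no run.
  shard.gen: re-examined; everything it read last time is the same (merge.gen unchanged, east.gen unchanged) — cache 1 kept, no run.
  build.gen: re-examined; everything it read last time is the same (shard.gen unchanged, audit.gen unchanged) — cache 1 kept, no run.
  deps.gen: re-examined; everything it read last time is the same (build.gen unchanged, audit.gen unchanged) — cache 1 kept, no run.
  driver.gen: re-examined; everything it read last time is the same (trace.gen unchanged, deps.gen unchanged) — cache 1 kept, no run.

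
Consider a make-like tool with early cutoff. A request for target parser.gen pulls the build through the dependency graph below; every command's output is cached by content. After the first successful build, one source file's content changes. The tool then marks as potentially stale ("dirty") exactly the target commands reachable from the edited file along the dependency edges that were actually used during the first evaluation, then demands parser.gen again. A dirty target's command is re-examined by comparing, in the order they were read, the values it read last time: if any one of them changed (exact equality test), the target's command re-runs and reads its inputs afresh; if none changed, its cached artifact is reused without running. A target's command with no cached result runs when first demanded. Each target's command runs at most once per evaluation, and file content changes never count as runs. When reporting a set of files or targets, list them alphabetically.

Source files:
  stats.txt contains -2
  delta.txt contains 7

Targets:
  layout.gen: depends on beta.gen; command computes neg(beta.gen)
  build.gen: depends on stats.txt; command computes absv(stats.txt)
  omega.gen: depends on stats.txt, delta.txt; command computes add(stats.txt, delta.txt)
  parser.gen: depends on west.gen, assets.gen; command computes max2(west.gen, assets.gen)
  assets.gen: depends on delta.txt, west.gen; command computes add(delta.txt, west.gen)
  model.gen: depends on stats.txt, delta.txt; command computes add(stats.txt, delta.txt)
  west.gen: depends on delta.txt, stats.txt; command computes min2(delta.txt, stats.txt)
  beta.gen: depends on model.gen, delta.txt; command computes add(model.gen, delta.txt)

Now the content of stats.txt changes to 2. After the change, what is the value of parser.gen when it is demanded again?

Demanding parser.gen again yields 9.

First demand of the output computes:
  west.gen = min2(7, -2) = -2
  assets.gen = add(7, -2) = 5
  parser.gen = max2(-2, 5) = 5

After the edit, cleaning proceeds:
  west.gen: a read changed (stats.txt -2->2) — executes, giving 2.
  assets.gen: a read changed (west.gen -2->2) — executes, giving 9.
  parser.gen: a read changed (west.gen -2->2; assets.gen 5->9) — executes, giving 9.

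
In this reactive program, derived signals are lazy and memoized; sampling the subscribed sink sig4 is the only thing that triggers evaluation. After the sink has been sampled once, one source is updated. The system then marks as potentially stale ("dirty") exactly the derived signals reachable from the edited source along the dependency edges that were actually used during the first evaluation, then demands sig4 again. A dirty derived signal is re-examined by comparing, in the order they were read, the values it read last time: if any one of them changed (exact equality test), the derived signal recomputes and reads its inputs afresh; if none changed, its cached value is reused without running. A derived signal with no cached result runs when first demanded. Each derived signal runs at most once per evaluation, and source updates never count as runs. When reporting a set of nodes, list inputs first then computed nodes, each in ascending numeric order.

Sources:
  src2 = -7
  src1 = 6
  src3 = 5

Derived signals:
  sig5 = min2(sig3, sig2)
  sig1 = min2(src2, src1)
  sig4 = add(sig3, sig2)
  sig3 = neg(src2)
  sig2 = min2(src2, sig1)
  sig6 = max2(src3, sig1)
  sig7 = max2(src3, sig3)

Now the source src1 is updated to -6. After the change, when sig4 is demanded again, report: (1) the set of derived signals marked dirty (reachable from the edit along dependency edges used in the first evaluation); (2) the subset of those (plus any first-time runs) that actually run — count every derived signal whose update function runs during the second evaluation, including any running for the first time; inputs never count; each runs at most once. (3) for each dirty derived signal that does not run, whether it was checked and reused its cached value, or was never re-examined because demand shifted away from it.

First demand of the output computes:
  sig1 = min2(-7, 6) = -7
  sig2 = min2(-7, -7) = -7
  sig3 = neg(-7) = 7
  sig4 = add(7, -7) = 0

After the edit, cleaning proceeds:
  sig1: a read changed (src1 6->-6) — executes, giving -7 — identical to its old value.
  sig2: dirty, but its reads are unchanged (src2 unchanged, sig1 unchanged); cached -7 stands.
  sig4: dirty, but its reads are unchanged (sig3 unchanged, sig2 unchanged); cached 0 stands.

Note the absorption at sig1: it re-runs yet its value is the same, leaving the output's value untouched.

The edit dirties: sig1, sig2, sig4.
1 derived signals run: sig1.
Cache hits after checking: sig2, sig4.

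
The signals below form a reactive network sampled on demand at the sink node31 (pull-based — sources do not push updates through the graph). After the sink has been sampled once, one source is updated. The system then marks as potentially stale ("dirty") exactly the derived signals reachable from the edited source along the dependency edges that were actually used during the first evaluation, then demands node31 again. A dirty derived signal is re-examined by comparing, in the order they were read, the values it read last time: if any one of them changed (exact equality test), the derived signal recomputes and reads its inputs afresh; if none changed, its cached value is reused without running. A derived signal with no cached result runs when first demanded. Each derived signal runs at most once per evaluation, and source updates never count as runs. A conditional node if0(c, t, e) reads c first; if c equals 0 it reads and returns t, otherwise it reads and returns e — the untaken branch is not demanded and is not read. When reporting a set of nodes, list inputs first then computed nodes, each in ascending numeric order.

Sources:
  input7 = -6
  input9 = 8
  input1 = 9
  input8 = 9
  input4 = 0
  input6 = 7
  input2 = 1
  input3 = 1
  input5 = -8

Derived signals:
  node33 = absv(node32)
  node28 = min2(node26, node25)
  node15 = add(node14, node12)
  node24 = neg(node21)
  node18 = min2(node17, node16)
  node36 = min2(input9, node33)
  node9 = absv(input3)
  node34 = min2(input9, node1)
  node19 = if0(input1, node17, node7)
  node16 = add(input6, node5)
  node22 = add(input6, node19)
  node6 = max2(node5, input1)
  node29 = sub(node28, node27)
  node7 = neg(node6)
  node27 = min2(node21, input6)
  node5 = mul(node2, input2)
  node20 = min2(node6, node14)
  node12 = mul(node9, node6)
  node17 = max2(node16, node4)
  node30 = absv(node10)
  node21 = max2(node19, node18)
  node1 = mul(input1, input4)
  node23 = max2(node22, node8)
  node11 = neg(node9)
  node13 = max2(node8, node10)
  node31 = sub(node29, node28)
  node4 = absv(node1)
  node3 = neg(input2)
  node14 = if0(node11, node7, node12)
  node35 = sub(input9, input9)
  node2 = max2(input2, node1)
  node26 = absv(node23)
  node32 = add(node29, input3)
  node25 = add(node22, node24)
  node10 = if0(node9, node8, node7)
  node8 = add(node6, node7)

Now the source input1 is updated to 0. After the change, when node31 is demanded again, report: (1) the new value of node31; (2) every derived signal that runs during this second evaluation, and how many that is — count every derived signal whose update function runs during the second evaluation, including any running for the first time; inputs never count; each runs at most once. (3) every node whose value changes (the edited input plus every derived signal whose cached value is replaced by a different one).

Initial pass — values computed on the first demand:
  node1 = mul(9, 0) = 0
  node2 = max2(1, 0) = 1
  node4 = absv(0) = 0
  node5 = mul(1, 1) = 1
  node6 = max2(1, 9) = 9
  node7 = neg(9) = -9
  node8 = add(9, -9) = 0
  node16 = add(7, 1) = 8
  node17 = max2(8, 0) = 8
  node18 = min2(8, 8) = 8
  node19 = if0(input1=9 -> else branch node7) = -9
  node21 = max2(-9, 8) = 8
  node22 = add(7, -9) = -2
  node23 = max2(-2, 0) = 0
  node24 = neg(8) = -8
  node25 = add(-2, -8) = -10
  node26 = absv(0) = 0
  node27 = min2(8, 7) = 7
  node28 = min2(0, -10) = -10
  node29 = sub(-10, 7) = -17
  node31 = sub(-17, -10) = -7

Second demand — change propagation:
  node1: re-runs because input1 9->0; new result 0 (unchanged).
  node2: re-examined; everything it read last time is the same (input2 unchanged, node1 unchanged) — cache 1 kept, no run.
  node4: re-examined; everything it read last time is the same (node1 unchanged) — cache 0 kept, no run.
  node5: re-examined; everything it read last time is the same (node2 unchanged, input2 unchanged) — cache 1 kept, no run.
  node6: re-runs because input1 9->0; new result 1.
  node7: re-runs because node6 9->1; new result -1.
  node8: re-runs because node6 9->1; node7 -9->-1; new result 0 (unchanged).
  node16: re-examined; everything it read last time is the same (input6 unchanged, node5 unchanged) — cache 8 kept, no run.
  node17: re-examined; everything it read last time is the same (node16 unchanged, node4 unchanged) — cache 8 kept, no run.
  node18: re-examined; everything it read last time is the same (node17 unchanged, node16 unchanged) — cache 8 kept, no run.
  node19: re-runs because input1 9->0; node7 -9->-1; new result 8.
  node21: re-runs because node19 -9->8; new result 8 (unchanged).
  node22: re-runs because node19 -9->8; new result 15.
  node23: re-runs because node22 -2->15; new result 15.
  node24: re-examined; everything it read last time is the same (node21 unchanged) — cache -8 kept, no run.
  node25: re-runs because node22 -2->15; new result 7.
  node26: re-runs because node23 0->15; new result 15.
  node27: re-examined; everything it read last time is the same (node21 unchanged, input6 unchanged) — cache 7 kept, no run.
  node28: re-runs because node26 0->15; node25 -10->7; new result 7.
  node29: re-runs because node28 -10->7; new result 0.
  node31: re-runs because node29 -17->0; node28 -10->7; new result -7 (unchanged).

The important point: at node2 every value read last time is unchanged, so the dirty flag clears without a run.

node31 now evaluates to -7.
Run set: node1, node6, node7, node8, node19, node21, node22, node23, node25, node26, node28, node29, node31 (13 run).
Changed values: input1, node6, node7, node19, node22, node23, node25, node26, node28, node29.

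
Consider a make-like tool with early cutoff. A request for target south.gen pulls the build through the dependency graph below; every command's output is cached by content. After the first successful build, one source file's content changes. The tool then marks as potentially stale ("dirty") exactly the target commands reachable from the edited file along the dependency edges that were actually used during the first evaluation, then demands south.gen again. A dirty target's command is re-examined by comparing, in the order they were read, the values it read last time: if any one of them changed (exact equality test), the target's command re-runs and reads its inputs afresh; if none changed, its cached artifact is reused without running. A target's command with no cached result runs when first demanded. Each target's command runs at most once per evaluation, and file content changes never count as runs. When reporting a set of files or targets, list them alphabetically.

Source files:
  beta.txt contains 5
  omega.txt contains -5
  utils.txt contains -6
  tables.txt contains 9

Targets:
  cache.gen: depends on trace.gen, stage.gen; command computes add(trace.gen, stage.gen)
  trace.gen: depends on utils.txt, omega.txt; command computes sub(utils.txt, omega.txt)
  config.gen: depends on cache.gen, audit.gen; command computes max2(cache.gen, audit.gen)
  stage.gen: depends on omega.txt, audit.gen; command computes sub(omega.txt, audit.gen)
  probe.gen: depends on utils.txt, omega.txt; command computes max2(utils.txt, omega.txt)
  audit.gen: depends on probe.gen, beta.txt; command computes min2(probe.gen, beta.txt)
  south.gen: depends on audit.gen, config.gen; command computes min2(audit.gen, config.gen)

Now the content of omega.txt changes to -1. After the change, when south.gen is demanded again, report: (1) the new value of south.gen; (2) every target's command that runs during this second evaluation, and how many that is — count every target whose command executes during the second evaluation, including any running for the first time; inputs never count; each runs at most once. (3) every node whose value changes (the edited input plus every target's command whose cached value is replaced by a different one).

Demanding south.gen again yields -1.
7 target commands run: audit.gen, cache.gen, config.gen, probe.gen, south.gen, stage.gen, trace.gen.
The nodes whose values change: audit.gen, cache.gen, omega.txt, probe.gen, south.gen, trace.gen.

First demand of the output computes:
  probe.gen = max2(-6, -5) = -5
  audit.gen = min2(-5, 5) = -5
  stage.gen = sub(-5, -5) = 0
  trace.gen = sub(-6, -5) = -1
  cache.gen = add(-1, 0) = -1
  config.gen = max2(-1, -5) = -1
  south.gen = min2(-5, -1) = -5

After the edit, cleaning proceeds:
  probe.gen: a read changed (omega.txt -5->-1) — executes, giving -1.
  audit.gen: a read changed (probe.gen -5->-1) — executes, giving -1.
  stage.gen: a read changed (omega.txt -5->-1; audit.gen -5->-1) — executes, giving 0 — identical to its old value.
  trace.gen: a read changed (omega.txt -5->-1) — executes, giving -5.
  cache.gen: a read changed (trace.gen -1->-5) — executes, giving -5.
  config.gen: a read changed (cache.gen -1->-5; audit.gen -5->-1) — executes, giving -1 — identical to its old value.
  south.gen: a read changed (audit.gen -5->-1) — executes, giving -1.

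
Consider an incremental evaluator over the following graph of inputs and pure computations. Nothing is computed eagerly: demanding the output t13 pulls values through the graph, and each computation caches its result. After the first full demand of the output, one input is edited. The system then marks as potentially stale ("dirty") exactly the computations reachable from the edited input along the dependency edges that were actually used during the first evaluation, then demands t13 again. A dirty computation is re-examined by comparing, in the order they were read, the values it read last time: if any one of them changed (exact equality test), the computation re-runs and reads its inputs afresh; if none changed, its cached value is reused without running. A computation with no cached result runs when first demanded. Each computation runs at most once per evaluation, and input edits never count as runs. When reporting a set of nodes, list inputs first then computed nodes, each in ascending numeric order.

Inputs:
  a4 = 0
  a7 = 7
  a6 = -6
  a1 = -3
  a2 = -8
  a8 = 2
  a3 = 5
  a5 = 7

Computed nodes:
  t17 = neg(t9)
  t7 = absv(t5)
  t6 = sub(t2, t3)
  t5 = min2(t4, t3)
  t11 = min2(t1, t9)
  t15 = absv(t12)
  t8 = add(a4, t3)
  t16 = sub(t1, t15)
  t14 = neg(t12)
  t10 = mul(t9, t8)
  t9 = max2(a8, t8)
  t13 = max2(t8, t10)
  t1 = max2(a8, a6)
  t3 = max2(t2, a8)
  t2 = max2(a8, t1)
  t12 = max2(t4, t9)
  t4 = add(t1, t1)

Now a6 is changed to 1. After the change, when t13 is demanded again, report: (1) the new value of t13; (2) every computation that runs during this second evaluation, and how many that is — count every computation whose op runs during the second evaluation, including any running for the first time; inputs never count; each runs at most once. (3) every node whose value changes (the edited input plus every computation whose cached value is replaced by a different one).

t13 now evaluates to 4.
Run set: t1 (1 run).
Changed values: a6.
The important point: t1 recomputes to an identical value, and the output ends up unchanged.

Initial pass — values computed on the first demand:
  t1 = max2(2, -6) = 2
  t2 = max2(2, 2) = 2
  t3 = max2(2, 2) = 2
  t8 = add(0, 2) = 2
  t9 = max2(2, 2) = 2
  t10 = mul(2, 2) = 4
  t13 = max2(2, 4) = 4

Second demand — change propagation:
  t1: re-runs because a6 -6->1; new result 2 (unchanged).
  t2: re-examined; everything it read last time is the same (a8 unchanged, t1 unchanged) — cache 2 kept, no run.
  t3: re-examined; everything it read last time is the same (t2 unchanged, a8 unchanged) — cache 2 kept, no run.
  t8: re-examined; everything it read last time is the same (a4 unchanged, t3 unchanged) — cache 2 kept, no run.
  t9: re-examined; everything it read last time is the same (a8 unchanged, t8 unchanged) — cache 2 kept, no run.
  t10: re-examined; everything it read last time is the same (t9 unchanged, t8 unchanged) — cache 4 kept, no run.
  t13: re-examined; everything it read last time is the same (t8 unchanged, t10 unchanged) — cache 4 kept, no run.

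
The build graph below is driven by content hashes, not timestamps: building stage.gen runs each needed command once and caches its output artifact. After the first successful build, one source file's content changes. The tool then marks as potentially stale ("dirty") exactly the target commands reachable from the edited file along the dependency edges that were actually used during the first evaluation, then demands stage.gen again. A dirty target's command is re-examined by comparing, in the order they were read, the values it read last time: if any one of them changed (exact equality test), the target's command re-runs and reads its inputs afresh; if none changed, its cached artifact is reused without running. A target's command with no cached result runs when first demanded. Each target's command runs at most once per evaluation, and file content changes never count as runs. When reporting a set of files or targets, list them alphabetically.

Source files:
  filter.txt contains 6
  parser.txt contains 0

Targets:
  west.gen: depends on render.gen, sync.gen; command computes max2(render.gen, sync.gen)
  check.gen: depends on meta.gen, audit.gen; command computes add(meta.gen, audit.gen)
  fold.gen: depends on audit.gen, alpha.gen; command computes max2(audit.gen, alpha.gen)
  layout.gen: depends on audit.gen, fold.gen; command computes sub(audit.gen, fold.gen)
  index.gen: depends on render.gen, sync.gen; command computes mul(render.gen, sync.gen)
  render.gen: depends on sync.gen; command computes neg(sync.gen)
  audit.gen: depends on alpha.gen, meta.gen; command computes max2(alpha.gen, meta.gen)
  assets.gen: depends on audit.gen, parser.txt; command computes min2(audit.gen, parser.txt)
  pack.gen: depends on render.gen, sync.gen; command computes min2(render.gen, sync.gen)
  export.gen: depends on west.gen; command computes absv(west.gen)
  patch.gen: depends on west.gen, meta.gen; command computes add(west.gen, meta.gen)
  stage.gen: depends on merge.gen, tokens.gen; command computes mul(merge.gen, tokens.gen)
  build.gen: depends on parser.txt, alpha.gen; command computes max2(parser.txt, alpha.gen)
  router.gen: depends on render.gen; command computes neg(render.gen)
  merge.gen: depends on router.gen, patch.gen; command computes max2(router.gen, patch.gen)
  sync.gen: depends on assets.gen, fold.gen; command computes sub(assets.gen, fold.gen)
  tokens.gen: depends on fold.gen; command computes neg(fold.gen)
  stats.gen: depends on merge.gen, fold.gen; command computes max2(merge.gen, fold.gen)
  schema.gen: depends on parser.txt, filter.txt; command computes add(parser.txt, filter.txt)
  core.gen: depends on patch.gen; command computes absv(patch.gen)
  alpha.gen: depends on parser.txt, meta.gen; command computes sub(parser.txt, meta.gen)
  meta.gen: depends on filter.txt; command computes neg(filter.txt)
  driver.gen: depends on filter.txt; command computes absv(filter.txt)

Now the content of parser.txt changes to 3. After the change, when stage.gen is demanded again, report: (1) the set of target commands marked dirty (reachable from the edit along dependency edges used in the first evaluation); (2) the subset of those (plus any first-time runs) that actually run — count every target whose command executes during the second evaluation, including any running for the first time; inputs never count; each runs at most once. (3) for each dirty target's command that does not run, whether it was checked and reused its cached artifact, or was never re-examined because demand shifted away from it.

Dirty set: alpha.gen, assets.gen, audit.gen, fold.gen, merge.gen, patch.gen, render.gen, router.gen, stage.gen, sync.gen, tokens.gen, west.gen.
Run set: alpha.gen, assets.gen, audit.gen, fold.gen, stage.gen, sync.gen, tokens.gen (7 run).
Re-examined without running (cache reused): merge.gen, patch.gen, render.gen, router.gen, west.gen.
The important point: at render.gen every value read last time is unchanged, so the dirty flag clears without a run.

Initial pass — values computed on the first demand:
  meta.gen = neg(6) = -6
  alpha.gen = sub(0, -6) = 6
  audit.gen = max2(6, -6) = 6
  assets.gen = min2(6, 0) = 0
  fold.gen = max2(6, 6) = 6
  sync.gen = sub(0, 6) = -6
  render.gen = neg(-6) = 6
  router.gen = neg(6) = -6
  tokens.gen = neg(6) = -6
  west.gen = max2(6, -6) = 6
  patch.gen = add(6, -6) = 0
  merge.gen = max2(-6, 0) = 0
  stage.gen = mul(0, -6) = 0

Second demand — change propagation:
  alpha.gen: re-runs because parser.txt 0->3; new result 9.
  audit.gen: re-runs because alpha.gen 6->9; new result 9.
  assets.gen: re-runs because audit.gen 6->9; parser.txt 0->3; new result 3.
  fold.gen: re-runs because audit.gen 6->9; alpha.gen 6->9; new result 9.
  sync.gen: re-runs because assets.gen 0->3; fold.gen 6->9; new result -6 (unchanged).
  render.gen: re-examined; everything it read last time is the same (sync.gen unchanged) — cache 6 kept, no run.
  router.gen: re-examined; everything it read last time is the same (render.gen unchanged) — cache -6 kept, no run.
  tokens.gen: re-runs because fold.gen 6->9; new result -9.
  west.gen: re-examined; everything it read last time is the same (render.gen unchanged, sync.gen unchanged) — cache 6 kept, no run.
  patch.gen: re-examined; everything it read last time is the same (west.gen unchanged, meta.gen unchanged) — cache 0 kept, no run.
  merge.gen: re-examined; everything it read last time is the same (router.gen unchanged, patch.gen unchanged) — cache 0 kept, no run.
  stage.gen: re-runs because tokens.gen -6->-9; new result 0 (unchanged).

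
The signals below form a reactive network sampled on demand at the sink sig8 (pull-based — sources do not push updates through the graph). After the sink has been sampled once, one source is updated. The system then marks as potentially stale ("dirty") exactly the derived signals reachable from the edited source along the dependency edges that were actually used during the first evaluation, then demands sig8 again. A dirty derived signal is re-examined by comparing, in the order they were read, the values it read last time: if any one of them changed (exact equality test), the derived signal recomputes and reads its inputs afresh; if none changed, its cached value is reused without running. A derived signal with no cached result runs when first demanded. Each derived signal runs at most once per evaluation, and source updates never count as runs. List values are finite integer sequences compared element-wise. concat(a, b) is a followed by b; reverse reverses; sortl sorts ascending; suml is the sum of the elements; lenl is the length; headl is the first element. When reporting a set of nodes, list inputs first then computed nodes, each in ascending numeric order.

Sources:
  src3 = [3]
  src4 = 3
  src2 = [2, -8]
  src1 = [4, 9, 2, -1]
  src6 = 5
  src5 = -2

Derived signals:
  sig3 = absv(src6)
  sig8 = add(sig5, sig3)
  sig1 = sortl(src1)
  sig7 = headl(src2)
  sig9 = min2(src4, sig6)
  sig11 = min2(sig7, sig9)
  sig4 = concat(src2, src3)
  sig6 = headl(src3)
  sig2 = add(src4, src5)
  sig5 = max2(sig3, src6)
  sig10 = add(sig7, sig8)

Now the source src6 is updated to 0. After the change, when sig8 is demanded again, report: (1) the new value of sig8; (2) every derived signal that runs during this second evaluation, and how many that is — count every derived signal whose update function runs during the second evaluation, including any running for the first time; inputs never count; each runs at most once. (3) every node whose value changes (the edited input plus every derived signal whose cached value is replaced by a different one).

sig8 now evaluates to 0.
Run set: sig3, sig5, sig8 (3 run).
Changed values: src6, sig3, sig5, sig8.

Initial pass — values computed on the first demand:
  sig3 = absv(5) = 5
  sig5 = max2(5, 5) = 5
  sig8 = add(5, 5) = 10

Second demand — change propagation:
  sig3: re-runs because src6 5->0; new result 0.
  sig5: re-runs because sig3 5->0; src6 5->0; new result 0.
  sig8: re-runs because sig5 5->0; sig3 5->0; new result 0.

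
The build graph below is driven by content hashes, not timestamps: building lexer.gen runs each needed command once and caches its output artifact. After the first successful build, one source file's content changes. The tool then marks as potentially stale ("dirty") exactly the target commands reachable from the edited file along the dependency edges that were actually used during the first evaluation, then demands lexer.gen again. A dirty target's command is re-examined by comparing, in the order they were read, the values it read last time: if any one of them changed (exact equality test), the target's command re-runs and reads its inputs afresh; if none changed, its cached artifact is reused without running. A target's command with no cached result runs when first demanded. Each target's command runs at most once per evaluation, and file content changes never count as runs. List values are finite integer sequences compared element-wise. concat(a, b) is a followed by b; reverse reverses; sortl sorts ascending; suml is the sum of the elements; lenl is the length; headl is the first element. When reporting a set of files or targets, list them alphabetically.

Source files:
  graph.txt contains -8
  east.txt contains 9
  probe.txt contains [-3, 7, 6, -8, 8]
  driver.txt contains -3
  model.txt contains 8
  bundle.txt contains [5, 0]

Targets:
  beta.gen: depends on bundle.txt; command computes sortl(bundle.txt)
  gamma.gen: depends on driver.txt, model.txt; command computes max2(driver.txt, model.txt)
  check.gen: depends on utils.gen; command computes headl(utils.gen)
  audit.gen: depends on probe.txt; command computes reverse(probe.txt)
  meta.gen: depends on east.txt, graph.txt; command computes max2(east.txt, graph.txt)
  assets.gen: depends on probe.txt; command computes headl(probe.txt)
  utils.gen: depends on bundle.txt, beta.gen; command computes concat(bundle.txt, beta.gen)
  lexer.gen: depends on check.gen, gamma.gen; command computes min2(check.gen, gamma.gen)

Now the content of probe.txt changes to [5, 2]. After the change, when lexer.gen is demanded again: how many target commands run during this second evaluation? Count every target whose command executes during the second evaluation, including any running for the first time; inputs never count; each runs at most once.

Initial pass — values computed on the first demand:
  beta.gen = sortl([5, 0]) = [0, 5]
  gamma.gen = max2(-3, 8) = 8
  utils.gen = concat([5, 0], [0, 5]) = [5, 0, 0, 5]
  check.gen = headl([5, 0, 0, 5]) = 5
  lexer.gen = min2(5, 8) = 5

Second demand — change propagation:
  no demanded computation ever read probe.txt, so the edit dirties nothing and nothing runs.

The important point: nothing the output needs ever reads probe.txt, so the edit is invisible to it.

Run set: none (0 run).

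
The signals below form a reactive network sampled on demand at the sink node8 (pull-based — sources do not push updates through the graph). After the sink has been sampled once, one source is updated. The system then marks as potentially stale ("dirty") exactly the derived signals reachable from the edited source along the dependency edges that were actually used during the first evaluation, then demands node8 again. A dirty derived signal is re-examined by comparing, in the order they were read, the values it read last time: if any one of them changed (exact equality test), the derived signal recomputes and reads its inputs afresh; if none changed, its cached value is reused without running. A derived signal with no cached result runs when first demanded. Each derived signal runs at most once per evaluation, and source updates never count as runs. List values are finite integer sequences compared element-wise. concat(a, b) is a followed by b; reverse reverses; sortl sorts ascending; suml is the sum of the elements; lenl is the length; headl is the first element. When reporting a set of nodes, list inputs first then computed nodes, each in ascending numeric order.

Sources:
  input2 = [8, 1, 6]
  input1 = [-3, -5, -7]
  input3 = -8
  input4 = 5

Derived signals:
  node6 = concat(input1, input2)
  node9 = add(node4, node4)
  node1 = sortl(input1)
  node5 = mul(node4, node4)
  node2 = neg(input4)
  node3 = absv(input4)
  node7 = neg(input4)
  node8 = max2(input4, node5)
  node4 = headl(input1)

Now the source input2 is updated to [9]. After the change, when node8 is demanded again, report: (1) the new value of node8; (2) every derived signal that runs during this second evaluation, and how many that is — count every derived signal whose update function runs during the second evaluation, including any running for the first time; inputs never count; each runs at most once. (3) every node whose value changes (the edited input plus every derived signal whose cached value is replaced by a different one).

Initial pass — values computed on the first demand:
  node4 = headl([-3, -5, -7]) = -3
  node5 = mul(-3, -3) = 9
  node8 = max2(5, 9) = 9

Second demand — change propagation:
  no demanded computation ever read input2, so the edit dirties nothing and nothing runs.

The important point: nothing the output needs ever reads input2, so the edit is invisible to it.

node8 now evaluates to 9.
Run set: none (0 run).
Changed values: input2.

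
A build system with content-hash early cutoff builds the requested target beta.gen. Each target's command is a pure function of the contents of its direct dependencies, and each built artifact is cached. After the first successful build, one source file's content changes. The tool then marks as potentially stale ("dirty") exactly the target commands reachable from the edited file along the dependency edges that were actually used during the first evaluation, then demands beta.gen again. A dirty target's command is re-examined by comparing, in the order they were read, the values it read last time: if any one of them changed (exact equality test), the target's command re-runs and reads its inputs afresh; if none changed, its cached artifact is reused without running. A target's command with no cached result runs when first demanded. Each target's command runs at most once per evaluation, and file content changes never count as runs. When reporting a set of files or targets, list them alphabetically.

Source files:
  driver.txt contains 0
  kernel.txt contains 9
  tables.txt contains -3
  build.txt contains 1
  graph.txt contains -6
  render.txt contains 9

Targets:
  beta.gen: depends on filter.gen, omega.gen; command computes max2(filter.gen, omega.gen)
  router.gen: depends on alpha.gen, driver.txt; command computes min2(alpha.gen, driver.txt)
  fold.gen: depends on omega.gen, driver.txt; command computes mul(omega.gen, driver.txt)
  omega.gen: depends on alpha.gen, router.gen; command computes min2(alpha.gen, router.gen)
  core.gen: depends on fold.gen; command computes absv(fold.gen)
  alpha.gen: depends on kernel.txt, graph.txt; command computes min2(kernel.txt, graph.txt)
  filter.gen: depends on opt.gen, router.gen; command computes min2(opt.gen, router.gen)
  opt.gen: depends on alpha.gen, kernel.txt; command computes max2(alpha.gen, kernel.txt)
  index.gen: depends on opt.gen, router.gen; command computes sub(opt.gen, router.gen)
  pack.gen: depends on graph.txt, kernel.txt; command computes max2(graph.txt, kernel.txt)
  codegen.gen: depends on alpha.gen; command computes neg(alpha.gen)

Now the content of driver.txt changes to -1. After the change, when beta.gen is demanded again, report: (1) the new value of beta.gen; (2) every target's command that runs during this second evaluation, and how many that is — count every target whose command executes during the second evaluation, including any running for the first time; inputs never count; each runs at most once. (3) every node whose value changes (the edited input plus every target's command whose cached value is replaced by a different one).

First evaluation (everything demanded from the output):
  alpha.gen = min2(9, -6) = -6
  opt.gen = max2(-6, 9) = 9
  router.gen = min2(-6, 0) = -6
  filter.gen = min2(9, -6) = -6
  omega.gen = min2(-6, -6) = -6
  beta.gen = max2(-6, -6) = -6

Propagation after the edit:
  router.gen: runs — driver.txt 0->-1; result -6 (same value as before).
  filter.gen: checked — values it read are unchanged (opt.gen unchanged, router.gen unchanged); reused cached -6 without running.
  omega.gen: checked — values it read are unchanged (alpha.gen unchanged, router.gen unchanged); reused cached -6 without running.
  beta.gen: checked — values it read are unchanged (filter.gen unchanged, omega.gen unchanged); reused cached -6 without running.

Key observation: the change is absorbed at router.gen — it re-runs but produces the same value, and the output's value is unchanged.

New value of beta.gen: -6.
Target commands that run: router.gen — 1 in total.
Values that change: driver.txt.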